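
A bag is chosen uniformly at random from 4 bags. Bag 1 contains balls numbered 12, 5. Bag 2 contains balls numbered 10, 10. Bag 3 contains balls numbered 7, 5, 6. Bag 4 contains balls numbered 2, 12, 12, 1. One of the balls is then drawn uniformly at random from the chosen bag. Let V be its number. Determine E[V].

E[V | bag 1] = (12+5)/2 = 17/2.
E[V | bag 2] = (10+10)/2 = 10.
E[V | bag 3] = (7+5+6)/3 = 6.
E[V | bag 4] = (2+12+12+1)/4 = 27/4.
By the law of total expectation,
E[V] = (1/4)·(17/2) + (1/4)·(10) + (1/4)·(6) + (1/4)·(27/4) = 125/16.

125/16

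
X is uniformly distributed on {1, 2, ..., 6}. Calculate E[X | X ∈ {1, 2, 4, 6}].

13/4

P(X ∈ {1, 2, 4, 6}) = 2/3.
Σ over the event: 1·1/6 + 2·1/6 + 4·1/6 + 6·1/6 = 13/6.
E[X | X ∈ {1, 2, 4, 6}] = (13/6) / (2/3) = 13/4.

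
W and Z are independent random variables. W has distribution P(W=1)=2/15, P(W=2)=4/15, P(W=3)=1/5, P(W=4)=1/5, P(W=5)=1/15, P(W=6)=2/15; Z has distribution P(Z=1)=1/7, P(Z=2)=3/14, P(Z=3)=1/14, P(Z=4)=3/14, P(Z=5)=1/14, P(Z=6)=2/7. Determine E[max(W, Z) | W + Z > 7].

499/88

P(W + Z > 7) = 44/105.
Summing max(W,Z)·P(x,y) over outcomes with W + Z > 7 gives 499/210.
E[max(W, Z) | W + Z > 7] = (499/210) / (44/105) = 499/88.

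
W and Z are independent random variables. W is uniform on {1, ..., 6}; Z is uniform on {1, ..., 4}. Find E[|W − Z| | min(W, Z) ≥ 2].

23/15

P(min(W, Z) ≥ 2) = 5/8.
Summing |W−Z|·P(x,y) over outcomes with min(W, Z) ≥ 2 gives 23/24.
E[|W − Z| | min(W, Z) ≥ 2] = (23/24) / (5/8) = 23/15.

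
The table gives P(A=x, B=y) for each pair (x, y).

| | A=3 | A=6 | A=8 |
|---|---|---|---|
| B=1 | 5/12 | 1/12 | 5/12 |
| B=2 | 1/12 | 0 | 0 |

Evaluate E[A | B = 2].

3

P(B = 2) = 1/12.
Σ A·P over the event = 3·(1/12) = 1/4.
E[A | B = 2] = (1/4) / (1/12) = 3.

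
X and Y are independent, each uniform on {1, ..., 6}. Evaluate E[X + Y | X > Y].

P(X > Y) = 5/12.
Summing (X+Y)·P(x,y) over outcomes with X > Y gives 35/12.
E[X + Y | X > Y] = (35/12) / (5/12) = 7.

7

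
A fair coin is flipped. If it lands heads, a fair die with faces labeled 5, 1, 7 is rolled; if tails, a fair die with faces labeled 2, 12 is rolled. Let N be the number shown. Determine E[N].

E[N | heads] = (5+1+7)/3 = 13/3.
E[N | tails] = (2+12)/2 = 7.
E[N] = (1/2)·(13/3) + (1/2)·(7) = 17/3.

17/3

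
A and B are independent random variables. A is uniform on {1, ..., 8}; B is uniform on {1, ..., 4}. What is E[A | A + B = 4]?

Outcomes with A + B = 4: (1,3), (2,2), (3,1), each with probability 1/32.
E[A | A + B = 4] = (1 + 2 + 3) / 3 = 2.

2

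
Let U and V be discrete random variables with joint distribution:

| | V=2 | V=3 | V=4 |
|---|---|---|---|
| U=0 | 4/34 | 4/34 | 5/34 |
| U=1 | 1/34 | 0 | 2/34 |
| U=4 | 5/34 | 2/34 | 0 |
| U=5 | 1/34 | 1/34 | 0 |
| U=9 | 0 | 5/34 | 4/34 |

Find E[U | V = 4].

P(V = 4) = 11/34.
Summing U·P(U=x,V=y) over the conditioning event gives 19/17.
E[U | V = 4] = (19/17) / (11/34) = 38/11.

38/11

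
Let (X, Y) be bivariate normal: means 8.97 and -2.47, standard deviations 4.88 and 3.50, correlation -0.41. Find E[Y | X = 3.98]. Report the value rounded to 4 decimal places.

The regression of Y on X has slope ρ·σ_Y/σ_X and passes through (μ_X, μ_Y).
E[Y | X=3.98] = -2.47 + (-0.41)·(3.50/4.88)·(3.98 − (8.97)) = -2.47 + (-0.294057)·(-4.99) = -1.0027.

-1.0027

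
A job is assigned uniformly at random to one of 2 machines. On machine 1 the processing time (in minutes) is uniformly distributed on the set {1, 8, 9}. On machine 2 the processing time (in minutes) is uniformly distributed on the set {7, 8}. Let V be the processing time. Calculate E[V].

27/4

E[V | machine 1] = (1+8+9)/3 = 6.
E[V | machine 2] = (7+8)/2 = 15/2.
By the law of total expectation,
E[V] = (1/2)·(6) + (1/2)·(15/2) = 27/4.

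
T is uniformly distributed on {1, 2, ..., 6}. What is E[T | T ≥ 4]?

5

Given T ≥ 4, T is equally likely to be any of {4, 5, 6}.
E[T | T ≥ 4] = (4 + 5 + 6) / 3 = 5.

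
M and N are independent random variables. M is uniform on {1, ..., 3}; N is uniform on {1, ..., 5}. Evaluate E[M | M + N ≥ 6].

7/3

Outcomes with M + N ≥ 6: (1,5), (2,4), (2,5), (3,3), (3,4), (3,5), each with probability 1/15.
E[M | M + N ≥ 6] = (1 + 2 + 2 + 3 + 3 + 3) / 6 = 7/3.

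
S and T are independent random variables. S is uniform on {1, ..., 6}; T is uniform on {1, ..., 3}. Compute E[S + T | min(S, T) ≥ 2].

Outcomes with min(S, T) ≥ 2: (2,2), (2,3), (3,2), (3,3), (4,2), (4,3), (5,2), (5,3), (6,2), (6,3), each with probability 1/18.
E[S + T | min(S, T) ≥ 2] = (4 + 5 + 5 + 6 + 6 + 7 + 7 + 8 + 8 + 9) / 10 = 13/2.

13/2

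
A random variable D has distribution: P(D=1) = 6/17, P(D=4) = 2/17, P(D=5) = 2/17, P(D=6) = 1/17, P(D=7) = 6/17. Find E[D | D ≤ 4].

7/4

P(D ≤ 4) = 8/17.
Σ over the event: 1·6/17 + 4·2/17 = 14/17.
E[D | D ≤ 4] = (14/17) / (8/17) = 7/4.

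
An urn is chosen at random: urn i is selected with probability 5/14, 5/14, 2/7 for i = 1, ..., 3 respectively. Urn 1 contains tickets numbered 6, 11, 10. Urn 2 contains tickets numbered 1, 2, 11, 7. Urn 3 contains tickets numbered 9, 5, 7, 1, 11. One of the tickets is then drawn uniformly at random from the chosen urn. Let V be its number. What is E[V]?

279/40

E[V | urn 1] = (6+11+10)/3 = 9.
E[V | urn 2] = (1+2+11+7)/4 = 21/4.
E[V | urn 3] = (9+5+7+1+11)/5 = 33/5.
E[V] = (5/14)·(9) + (5/14)·(21/4) + (2/7)·(33/5) = 279/40.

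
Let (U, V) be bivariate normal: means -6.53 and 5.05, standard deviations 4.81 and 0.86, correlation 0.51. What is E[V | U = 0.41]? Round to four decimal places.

5.6828

The regression of V on U has slope ρ·σ_V/σ_U and passes through (μ_U, μ_V).
E[V | U=0.41] = 5.05 + (0.51)·(0.86/4.81)·(0.41 − (-6.53)) = 5.05 + (0.091185)·(6.94) = 5.6828.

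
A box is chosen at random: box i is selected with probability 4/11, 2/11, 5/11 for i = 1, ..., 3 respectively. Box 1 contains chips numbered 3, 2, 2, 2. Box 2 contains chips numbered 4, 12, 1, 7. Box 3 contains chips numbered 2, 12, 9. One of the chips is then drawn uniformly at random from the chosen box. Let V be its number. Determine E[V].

178/33

E[V | box 1] = (3+2+2+2)/4 = 9/4.
E[V | box 2] = (4+12+1+7)/4 = 6.
E[V | box 3] = (2+12+9)/3 = 23/3.
E[V] = (4/11)·(9/4) + (2/11)·(6) + (5/11)·(23/3) = 178/33.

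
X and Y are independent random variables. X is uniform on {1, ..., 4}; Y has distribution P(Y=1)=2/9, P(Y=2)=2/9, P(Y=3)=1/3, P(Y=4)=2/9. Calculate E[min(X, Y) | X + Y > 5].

20/7

P(X + Y > 5) = 7/18.
Summing min(X,Y)·P(x,y) over outcomes with X + Y > 5 gives 10/9.
E[min(X, Y) | X + Y > 5] = (10/9) / (7/18) = 20/7.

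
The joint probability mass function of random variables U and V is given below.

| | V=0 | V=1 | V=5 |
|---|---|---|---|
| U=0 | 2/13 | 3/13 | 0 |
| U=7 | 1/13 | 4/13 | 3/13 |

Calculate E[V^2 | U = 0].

P(U = 0) = 5/13.
Σ V^2·P over the event = 0·(2/13) + 1·(3/13) = 3/13.
E[V^2 | U = 0] = (3/13) / (5/13) = 3/5.

3/5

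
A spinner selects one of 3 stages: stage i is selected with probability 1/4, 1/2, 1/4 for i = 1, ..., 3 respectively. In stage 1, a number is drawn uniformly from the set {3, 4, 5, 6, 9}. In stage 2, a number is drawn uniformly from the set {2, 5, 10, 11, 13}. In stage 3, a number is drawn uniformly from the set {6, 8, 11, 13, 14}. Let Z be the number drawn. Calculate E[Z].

161/20

E[Z | stage 1] = (3+4+5+6+9)/5 = 27/5.
E[Z | stage 2] = (2+5+10+11+13)/5 = 41/5.
E[Z | stage 3] = (6+8+11+13+14)/5 = 52/5.
E[Z] = (1/4)·(27/5) + (1/2)·(41/5) + (1/4)·(52/5) = 161/20.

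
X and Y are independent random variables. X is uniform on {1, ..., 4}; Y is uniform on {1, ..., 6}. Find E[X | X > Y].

Outcomes with X > Y: (2,1), (3,1), (3,2), (4,1), (4,2), (4,3), each with probability 1/24.
E[X | X > Y] = (2 + 3 + 3 + 4 + 4 + 4) / 6 = 10/3.

10/3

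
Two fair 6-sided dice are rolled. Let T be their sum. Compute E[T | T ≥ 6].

P(T ≥ 6) = 13/18.
Σ over the event: 6·5/36 + 7·1/6 + 8·5/36 + 9·1/9 + 10·1/12 + 11·1/18 + 12·1/36 = 53/9.
E[T | T ≥ 6] = (53/9) / (13/18) = 106/13.

106/13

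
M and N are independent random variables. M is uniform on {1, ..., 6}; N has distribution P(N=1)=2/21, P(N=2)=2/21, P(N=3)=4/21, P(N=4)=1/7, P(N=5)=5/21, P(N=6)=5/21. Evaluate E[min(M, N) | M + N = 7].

2

P(M + N = 7) = 1/6.
Summing min(M,N)·P(x,y) over outcomes with M + N = 7 gives 1/3.
E[min(M, N) | M + N = 7] = (1/3) / (1/6) = 2.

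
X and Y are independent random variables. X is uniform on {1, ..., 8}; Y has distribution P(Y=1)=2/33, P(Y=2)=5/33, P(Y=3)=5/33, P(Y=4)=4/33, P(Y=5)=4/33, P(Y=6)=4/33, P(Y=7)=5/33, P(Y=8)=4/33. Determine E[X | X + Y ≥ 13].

7

P(X + Y ≥ 13) = 43/264.
Summing X·P(x,y) over outcomes with X + Y ≥ 13 gives 301/264.
E[X | X + Y ≥ 13] = (301/264) / (43/264) = 7.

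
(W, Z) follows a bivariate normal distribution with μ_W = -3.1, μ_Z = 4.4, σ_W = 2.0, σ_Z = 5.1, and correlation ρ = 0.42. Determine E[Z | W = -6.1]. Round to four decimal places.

1.1870

For a bivariate normal, E[Z | W=x] = μ_Z + ρ·(σ_Z/σ_W)·(x − μ_W).
E[Z | W=-6.1] = 4.4 + (0.42)·(5.1/2.0)·(-6.1 − (-3.1)) = 4.4 + (1.071)·(-3) = 1.1870.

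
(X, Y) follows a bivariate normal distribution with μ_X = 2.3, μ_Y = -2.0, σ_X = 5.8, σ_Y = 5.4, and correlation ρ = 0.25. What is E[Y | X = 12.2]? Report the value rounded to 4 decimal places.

For a bivariate normal, E[Y | X=x] = μ_Y + ρ·(σ_Y/σ_X)·(x − μ_X).
E[Y | X=12.2] = -2.0 + (0.25)·(5.4/5.8)·(12.2 − (2.3)) = -2.0 + (0.23276)·(9.9) = 0.3043.

0.3043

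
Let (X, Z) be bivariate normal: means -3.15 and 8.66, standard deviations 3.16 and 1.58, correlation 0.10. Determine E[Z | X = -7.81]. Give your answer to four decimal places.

For a bivariate normal, E[Z | X=x] = μ_Z + ρ·(σ_Z/σ_X)·(x − μ_X).
E[Z | X=-7.81] = 8.66 + (0.10)·(1.58/3.16)·(-7.81 − (-3.15)) = 8.66 + (0.05)·(-4.66) = 8.4270.

8.4270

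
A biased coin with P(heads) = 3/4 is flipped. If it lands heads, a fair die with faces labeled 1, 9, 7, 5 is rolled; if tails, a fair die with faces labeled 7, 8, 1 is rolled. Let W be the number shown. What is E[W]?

E[W | heads] = (1+9+7+5)/4 = 11/2.
E[W | tails] = (7+8+1)/3 = 16/3.
By the law of total expectation,
E[W] = (3/4)·(11/2) + (1/4)·(16/3) = 131/24.

131/24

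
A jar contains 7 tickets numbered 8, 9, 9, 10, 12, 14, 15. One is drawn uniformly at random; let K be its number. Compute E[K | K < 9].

P(K < 9) = 1/7.
Σ over the event: 8·1/7 = 8/7.
E[K | K < 9] = (8/7) / (1/7) = 8.

8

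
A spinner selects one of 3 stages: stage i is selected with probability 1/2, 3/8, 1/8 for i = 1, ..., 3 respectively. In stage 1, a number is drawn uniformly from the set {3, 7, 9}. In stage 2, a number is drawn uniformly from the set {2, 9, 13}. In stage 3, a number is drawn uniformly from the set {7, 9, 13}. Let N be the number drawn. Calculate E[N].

E[N | stage 1] = (3+7+9)/3 = 19/3.
E[N | stage 2] = (2+9+13)/3 = 8.
E[N | stage 3] = (7+9+13)/3 = 29/3.
By the law of total expectation,
E[N] = (1/2)·(19/3) + (3/8)·(8) + (1/8)·(29/3) = 59/8.

59/8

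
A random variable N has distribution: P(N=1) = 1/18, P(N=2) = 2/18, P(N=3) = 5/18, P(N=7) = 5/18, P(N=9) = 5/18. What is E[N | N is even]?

2

P(N is even) = 1/9.
Σ over the event: 2·1/9 = 2/9.
E[N | N is even] = (2/9) / (1/9) = 2.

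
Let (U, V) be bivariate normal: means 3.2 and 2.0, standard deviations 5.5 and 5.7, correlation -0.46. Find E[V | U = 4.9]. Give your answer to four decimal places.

1.1896

The regression of V on U has slope ρ·σ_V/σ_U and passes through (μ_U, μ_V).
E[V | U=4.9] = 2.0 + (-0.46)·(5.7/5.5)·(4.9 − (3.2)) = 2.0 + (-0.47673)·(1.7) = 1.1896.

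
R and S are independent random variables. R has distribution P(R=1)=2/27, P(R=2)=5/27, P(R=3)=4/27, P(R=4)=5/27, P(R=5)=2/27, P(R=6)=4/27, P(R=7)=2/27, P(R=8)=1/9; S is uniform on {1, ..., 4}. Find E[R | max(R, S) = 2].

11/6

P(max(R, S) = 2) = 1/9.
Summing R·P(x,y) over outcomes with max(R, S) = 2 gives 11/54.
E[R | max(R, S) = 2] = (11/54) / (1/9) = 11/6.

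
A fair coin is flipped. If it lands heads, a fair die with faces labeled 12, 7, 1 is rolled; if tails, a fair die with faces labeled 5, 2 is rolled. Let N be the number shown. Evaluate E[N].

61/12

E[N | heads] = (12+7+1)/3 = 20/3.
E[N | tails] = (5+2)/2 = 7/2.
E[N] = (1/2)·(20/3) + (1/2)·(7/2) = 61/12.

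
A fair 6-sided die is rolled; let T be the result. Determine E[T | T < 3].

3/2

Given T < 3, T is equally likely to be any of {1, 2}.
E[T | T < 3] = (1 + 2) / 2 = 3/2.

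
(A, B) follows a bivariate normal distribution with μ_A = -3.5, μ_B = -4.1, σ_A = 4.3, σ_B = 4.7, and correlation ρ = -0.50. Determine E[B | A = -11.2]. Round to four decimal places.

0.1081

For a bivariate normal, E[B | A=x] = μ_B + ρ·(σ_B/σ_A)·(x − μ_A).
E[B | A=-11.2] = -4.1 + (-0.50)·(4.7/4.3)·(-11.2 − (-3.5)) = -4.1 + (-0.54651)·(-7.7) = 0.1081.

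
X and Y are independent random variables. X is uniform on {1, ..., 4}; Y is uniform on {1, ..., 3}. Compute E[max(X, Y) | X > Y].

10/3

Outcomes with X > Y: (2,1), (3,1), (3,2), (4,1), (4,2), (4,3), each with probability 1/12.
E[max(X, Y) | X > Y] = (2 + 3 + 3 + 4 + 4 + 4) / 6 = 10/3.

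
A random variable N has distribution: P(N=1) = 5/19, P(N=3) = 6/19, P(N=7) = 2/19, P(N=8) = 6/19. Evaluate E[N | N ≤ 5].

23/11

P(N ≤ 5) = 11/19.
Σ over the event: 1·5/19 + 3·6/19 = 23/19.
E[N | N ≤ 5] = (23/19) / (11/19) = 23/11.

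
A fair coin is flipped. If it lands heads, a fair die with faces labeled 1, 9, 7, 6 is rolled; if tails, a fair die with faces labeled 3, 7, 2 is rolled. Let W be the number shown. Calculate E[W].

E[W | heads] = (1+9+7+6)/4 = 23/4.
E[W | tails] = (3+7+2)/3 = 4.
By the law of total expectation,
E[W] = (1/2)·(23/4) + (1/2)·(4) = 39/8.

39/8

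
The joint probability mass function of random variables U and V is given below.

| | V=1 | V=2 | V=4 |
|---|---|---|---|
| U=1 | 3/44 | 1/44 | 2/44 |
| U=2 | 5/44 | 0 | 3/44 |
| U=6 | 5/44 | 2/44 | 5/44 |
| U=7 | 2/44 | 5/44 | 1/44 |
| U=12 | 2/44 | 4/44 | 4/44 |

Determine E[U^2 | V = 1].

P(V = 1) = 17/44.
Σ U^2·P over the event = 1·(3/44) + 4·(5/44) + 36·(5/44) + 49·(2/44) + 144·(2/44) = 589/44.
E[U^2 | V = 1] = (589/44) / (17/44) = 589/17.

589/17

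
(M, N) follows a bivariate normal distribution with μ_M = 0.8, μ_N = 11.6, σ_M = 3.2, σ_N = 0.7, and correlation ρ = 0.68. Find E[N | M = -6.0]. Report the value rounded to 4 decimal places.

For a bivariate normal, E[N | M=x] = μ_N + ρ·(σ_N/σ_M)·(x − μ_M).
E[N | M=-6.0] = 11.6 + (0.68)·(0.7/3.2)·(-6.0 − (0.8)) = 11.6 + (0.14875)·(-6.8) = 10.5885.

10.5885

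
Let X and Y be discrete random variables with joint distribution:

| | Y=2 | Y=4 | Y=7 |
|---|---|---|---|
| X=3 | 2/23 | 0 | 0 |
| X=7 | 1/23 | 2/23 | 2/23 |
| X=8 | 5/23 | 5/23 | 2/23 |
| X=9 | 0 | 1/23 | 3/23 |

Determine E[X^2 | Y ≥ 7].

67

P(Y ≥ 7) = 7/23.
Summing X^2·P(X=x,Y=y) over the conditioning event gives 469/23.
E[X^2 | Y ≥ 7] = (469/23) / (7/23) = 67.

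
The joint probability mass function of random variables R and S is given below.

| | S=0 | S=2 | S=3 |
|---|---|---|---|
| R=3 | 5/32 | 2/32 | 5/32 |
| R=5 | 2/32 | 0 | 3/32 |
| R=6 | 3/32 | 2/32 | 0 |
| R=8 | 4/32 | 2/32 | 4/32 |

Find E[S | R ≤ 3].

P(R ≤ 3) = 3/8.
Σ S·P over the event = 0·(5/32) + 2·(2/32) + 3·(5/32) = 19/32.
E[S | R ≤ 3] = (19/32) / (3/8) = 19/12.

19/12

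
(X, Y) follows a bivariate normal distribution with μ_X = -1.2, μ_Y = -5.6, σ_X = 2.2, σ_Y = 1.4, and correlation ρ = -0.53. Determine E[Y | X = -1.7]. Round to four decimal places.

-5.4314

The regression of Y on X has slope ρ·σ_Y/σ_X and passes through (μ_X, μ_Y).
E[Y | X=-1.7] = -5.6 + (-0.53)·(1.4/2.2)·(-1.7 − (-1.2)) = -5.6 + (-0.33727)·(-0.5) = -5.4314.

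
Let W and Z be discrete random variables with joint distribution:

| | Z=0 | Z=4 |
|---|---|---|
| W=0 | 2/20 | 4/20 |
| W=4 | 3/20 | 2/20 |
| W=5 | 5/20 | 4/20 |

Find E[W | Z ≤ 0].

P(Z ≤ 0) = 1/2.
Σ W·P over the event = 0·(2/20) + 4·(3/20) + 5·(5/20) = 37/20.
E[W | Z ≤ 0] = (37/20) / (1/2) = 37/10.

37/10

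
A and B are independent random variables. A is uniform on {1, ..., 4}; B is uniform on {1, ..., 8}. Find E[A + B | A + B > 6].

80/9

P(A + B > 6) = 9/16.
Summing (A+B)·P(x,y) over outcomes with A + B > 6 gives 5.
E[A + B | A + B > 6] = (5) / (9/16) = 80/9.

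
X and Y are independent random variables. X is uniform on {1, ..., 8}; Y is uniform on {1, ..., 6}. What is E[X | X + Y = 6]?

3

Outcomes with X + Y = 6: (1,5), (2,4), (3,3), (4,2), (5,1), each with probability 1/48.
E[X | X + Y = 6] = (1 + 2 + 3 + 4 + 5) / 5 = 3.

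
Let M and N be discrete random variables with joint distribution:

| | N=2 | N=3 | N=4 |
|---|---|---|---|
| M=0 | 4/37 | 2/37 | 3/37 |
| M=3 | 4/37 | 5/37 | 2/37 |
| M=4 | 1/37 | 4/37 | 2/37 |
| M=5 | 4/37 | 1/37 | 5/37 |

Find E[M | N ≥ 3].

25/8

P(N ≥ 3) = 24/37.
Σ M·P over the event = 0·(2/37) + 0·(3/37) + 3·(5/37) + 3·(2/37) + 4·(4/37) + 4·(2/37) + 5·(1/37) + 5·(5/37) = 75/37.
E[M | N ≥ 3] = (75/37) / (24/37) = 25/8.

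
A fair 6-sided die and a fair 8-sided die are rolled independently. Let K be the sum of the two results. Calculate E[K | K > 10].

12

P(K > 10) = 5/24.
Σ over the event: 11·1/12 + 12·1/16 + 13·1/24 + 14·1/48 = 5/2.
E[K | K > 10] = (5/2) / (5/24) = 12.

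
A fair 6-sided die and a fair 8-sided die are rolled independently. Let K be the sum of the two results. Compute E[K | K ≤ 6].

P(K ≤ 6) = 5/16.
Σ over the event: 2·1/48 + 3·1/24 + 4·1/16 + 5·1/12 + 6·5/48 = 35/24.
E[K | K ≤ 6] = (35/24) / (5/16) = 14/3.

14/3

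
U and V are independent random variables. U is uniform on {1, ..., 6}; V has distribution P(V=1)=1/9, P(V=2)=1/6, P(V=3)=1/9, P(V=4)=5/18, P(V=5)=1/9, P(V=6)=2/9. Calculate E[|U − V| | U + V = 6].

16/7

P(U + V = 6) = 7/54.
Summing |U−V|·P(x,y) over outcomes with U + V = 6 gives 8/27.
E[|U − V| | U + V = 6] = (8/27) / (7/54) = 16/7.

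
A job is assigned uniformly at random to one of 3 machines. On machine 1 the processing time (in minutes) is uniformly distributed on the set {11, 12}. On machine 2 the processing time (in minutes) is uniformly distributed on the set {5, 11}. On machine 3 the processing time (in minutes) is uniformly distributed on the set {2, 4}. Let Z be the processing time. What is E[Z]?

15/2

E[Z | machine 1] = (11+12)/2 = 23/2.
E[Z | machine 2] = (5+11)/2 = 8.
E[Z | machine 3] = (2+4)/2 = 3.
E[Z] = (1/3)·(23/2) + (1/3)·(8) + (1/3)·(3) = 15/2.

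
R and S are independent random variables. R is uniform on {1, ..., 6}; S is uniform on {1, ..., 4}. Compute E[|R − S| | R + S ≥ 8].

2

Outcomes with R + S ≥ 8: (4,4), (5,3), (5,4), (6,2), (6,3), (6,4), each with probability 1/24.
E[|R − S| | R + S ≥ 8] = (0 + 2 + 1 + 4 + 3 + 2) / 6 = 2.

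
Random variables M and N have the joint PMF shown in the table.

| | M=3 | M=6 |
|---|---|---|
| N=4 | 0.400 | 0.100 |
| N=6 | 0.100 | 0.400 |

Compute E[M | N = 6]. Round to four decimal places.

5.4000

P(N = 6) = 0.500.
Σ M·P over the event = 3·(0.100) + 6·(0.400) = 2.700.
E[M | N = 6] = (2.700) / (0.500) = 5.4000.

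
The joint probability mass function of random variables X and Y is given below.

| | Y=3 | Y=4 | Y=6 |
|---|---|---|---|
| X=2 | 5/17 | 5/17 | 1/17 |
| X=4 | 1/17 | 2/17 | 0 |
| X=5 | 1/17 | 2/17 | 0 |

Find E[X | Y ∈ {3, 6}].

P(Y ∈ {3, 6}) = 8/17.
Σ X·P over the event = 2·(5/17) + 2·(1/17) + 4·(1/17) + 5·(1/17) = 21/17.
E[X | Y ∈ {3, 6}] = (21/17) / (8/17) = 21/8.

21/8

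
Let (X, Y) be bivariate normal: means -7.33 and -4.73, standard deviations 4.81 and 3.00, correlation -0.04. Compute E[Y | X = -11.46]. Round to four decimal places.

The regression of Y on X has slope ρ·σ_Y/σ_X and passes through (μ_X, μ_Y).
E[Y | X=-11.46] = -4.73 + (-0.04)·(3.00/4.81)·(-11.46 − (-7.33)) = -4.73 + (-0.024948)·(-4.13) = -4.6270.

-4.6270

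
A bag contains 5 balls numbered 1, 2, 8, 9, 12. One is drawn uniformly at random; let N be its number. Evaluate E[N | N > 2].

P(N > 2) = 3/5.
Σ over the event: 8·1/5 + 9·1/5 + 12·1/5 = 29/5.
E[N | N > 2] = (29/5) / (3/5) = 29/3.

29/3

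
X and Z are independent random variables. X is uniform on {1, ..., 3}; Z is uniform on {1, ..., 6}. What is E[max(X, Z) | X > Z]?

8/3

P(X > Z) = 1/6.
Summing max(X,Z)·P(x,y) over outcomes with X > Z gives 4/9.
E[max(X, Z) | X > Z] = (4/9) / (1/6) = 8/3.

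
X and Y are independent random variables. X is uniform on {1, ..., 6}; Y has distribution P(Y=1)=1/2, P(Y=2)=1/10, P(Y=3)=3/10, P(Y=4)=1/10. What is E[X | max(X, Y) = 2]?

13/7

P(max(X, Y) = 2) = 7/60.
Summing X·P(x,y) over outcomes with max(X, Y) = 2 gives 13/60.
E[X | max(X, Y) = 2] = (13/60) / (7/60) = 13/7.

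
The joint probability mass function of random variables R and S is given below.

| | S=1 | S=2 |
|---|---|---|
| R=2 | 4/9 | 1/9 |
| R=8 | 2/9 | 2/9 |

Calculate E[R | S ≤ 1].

P(S ≤ 1) = 2/3.
Σ R·P over the event = 2·(4/9) + 8·(2/9) = 8/3.
E[R | S ≤ 1] = (8/3) / (2/3) = 4.

4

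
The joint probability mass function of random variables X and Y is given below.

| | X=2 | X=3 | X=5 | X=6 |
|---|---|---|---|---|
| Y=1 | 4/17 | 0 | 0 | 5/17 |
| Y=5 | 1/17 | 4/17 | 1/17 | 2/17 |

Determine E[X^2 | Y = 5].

P(Y = 5) = 8/17.
Summing X^2·P(X=x,Y=y) over the conditioning event gives 137/17.
E[X^2 | Y = 5] = (137/17) / (8/17) = 137/8.

137/8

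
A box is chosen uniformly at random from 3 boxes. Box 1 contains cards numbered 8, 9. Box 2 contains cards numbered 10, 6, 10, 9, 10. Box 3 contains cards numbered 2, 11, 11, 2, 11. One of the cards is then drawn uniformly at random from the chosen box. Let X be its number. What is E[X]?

E[X | box 1] = (8+9)/2 = 17/2.
E[X | box 2] = (10+6+10+9+10)/5 = 9.
E[X | box 3] = (2+11+11+2+11)/5 = 37/5.
E[X] = (1/3)·(17/2) + (1/3)·(9) + (1/3)·(37/5) = 83/10.

83/10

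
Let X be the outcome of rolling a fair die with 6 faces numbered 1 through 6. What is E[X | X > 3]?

Given X > 3, X is equally likely to be any of {4, 5, 6}.
E[X | X > 3] = (4 + 5 + 6) / 3 = 5.

5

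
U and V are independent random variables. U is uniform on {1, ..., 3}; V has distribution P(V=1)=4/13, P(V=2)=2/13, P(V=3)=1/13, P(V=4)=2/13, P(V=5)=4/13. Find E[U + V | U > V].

19/5

P(U > V) = 10/39.
Summing (U+V)·P(x,y) over outcomes with U > V gives 38/39.
E[U + V | U > V] = (38/39) / (10/39) = 19/5.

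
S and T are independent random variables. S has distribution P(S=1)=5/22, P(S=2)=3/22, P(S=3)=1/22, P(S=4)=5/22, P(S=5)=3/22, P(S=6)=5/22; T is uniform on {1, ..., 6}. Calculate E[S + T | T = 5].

189/22

P(T = 5) = 1/6.
Summing (S+T)·P(x,y) over outcomes with T = 5 gives 63/44.
E[S + T | T = 5] = (63/44) / (1/6) = 189/22.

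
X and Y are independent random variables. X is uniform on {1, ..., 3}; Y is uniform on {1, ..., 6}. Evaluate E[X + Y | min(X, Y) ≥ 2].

Outcomes with min(X, Y) ≥ 2: (2,2), (2,3), (2,4), (2,5), (2,6), (3,2), (3,3), (3,4), (3,5), (3,6), each with probability 1/18.
E[X + Y | min(X, Y) ≥ 2] = (4 + 5 + 6 + 7 + 8 + 5 + 6 + 7 + 8 + 9) / 10 = 13/2.

13/2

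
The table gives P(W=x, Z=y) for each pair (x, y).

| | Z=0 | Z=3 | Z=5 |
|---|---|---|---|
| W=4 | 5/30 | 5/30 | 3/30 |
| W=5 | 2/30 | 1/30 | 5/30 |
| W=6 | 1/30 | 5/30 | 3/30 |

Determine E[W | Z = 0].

9/2

P(Z = 0) = 4/15.
Σ W·P over the event = 4·(5/30) + 5·(2/30) + 6·(1/30) = 6/5.
E[W | Z = 0] = (6/5) / (4/15) = 9/2.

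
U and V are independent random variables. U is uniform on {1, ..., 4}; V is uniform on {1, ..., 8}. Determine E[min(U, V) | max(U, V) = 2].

4/3

P(max(U, V) = 2) = 3/32.
Summing min(U,V)·P(x,y) over outcomes with max(U, V) = 2 gives 1/8.
E[min(U, V) | max(U, V) = 2] = (1/8) / (3/32) = 4/3.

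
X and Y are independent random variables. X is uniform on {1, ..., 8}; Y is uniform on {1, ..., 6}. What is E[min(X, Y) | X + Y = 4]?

P(X + Y = 4) = 1/16.
Summing min(X,Y)·P(x,y) over outcomes with X + Y = 4 gives 1/12.
E[min(X, Y) | X + Y = 4] = (1/12) / (1/16) = 4/3.

4/3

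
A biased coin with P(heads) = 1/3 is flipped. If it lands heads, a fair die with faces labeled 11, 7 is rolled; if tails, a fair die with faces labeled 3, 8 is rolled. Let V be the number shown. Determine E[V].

E[V | heads] = (11+7)/2 = 9.
E[V | tails] = (3+8)/2 = 11/2.
E[V] = (1/3)·(9) + (2/3)·(11/2) = 20/3.

20/3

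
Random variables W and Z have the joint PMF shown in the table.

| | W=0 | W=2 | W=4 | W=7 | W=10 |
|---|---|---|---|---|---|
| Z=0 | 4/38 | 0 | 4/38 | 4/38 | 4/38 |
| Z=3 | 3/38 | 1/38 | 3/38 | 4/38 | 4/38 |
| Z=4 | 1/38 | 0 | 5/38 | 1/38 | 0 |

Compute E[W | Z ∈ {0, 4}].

111/23

P(Z ∈ {0, 4}) = 23/38.
Σ W·P over the event = 0·(4/38) + 0·(1/38) + 4·(4/38) + 4·(5/38) + 7·(4/38) + 7·(1/38) + 10·(4/38) = 111/38.
E[W | Z ∈ {0, 4}] = (111/38) / (23/38) = 111/23.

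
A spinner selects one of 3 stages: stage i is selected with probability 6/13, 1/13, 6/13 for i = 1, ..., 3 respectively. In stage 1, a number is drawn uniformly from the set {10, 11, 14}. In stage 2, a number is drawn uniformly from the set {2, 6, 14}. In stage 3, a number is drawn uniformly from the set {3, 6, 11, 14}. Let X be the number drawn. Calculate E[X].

E[X | stage 1] = (10+11+14)/3 = 35/3.
E[X | stage 2] = (2+6+14)/3 = 22/3.
E[X | stage 3] = (3+6+11+14)/4 = 17/2.
E[X] = (6/13)·(35/3) + (1/13)·(22/3) + (6/13)·(17/2) = 385/39.

385/39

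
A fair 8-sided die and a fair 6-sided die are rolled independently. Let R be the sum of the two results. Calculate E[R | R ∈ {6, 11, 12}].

55/6

P(R ∈ {6, 11, 12}) = 1/4.
Σ over the event: 6·5/48 + 11·1/12 + 12·1/16 = 55/24.
E[R | R ∈ {6, 11, 12}] = (55/24) / (1/4) = 55/6.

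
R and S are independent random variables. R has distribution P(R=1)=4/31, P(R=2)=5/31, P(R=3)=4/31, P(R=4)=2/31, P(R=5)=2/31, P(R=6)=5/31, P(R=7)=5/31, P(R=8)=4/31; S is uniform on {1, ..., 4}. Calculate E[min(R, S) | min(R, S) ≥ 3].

75/22

P(min(R, S) ≥ 3) = 11/31.
Summing min(R,S)·P(x,y) over outcomes with min(R, S) ≥ 3 gives 75/62.
E[min(R, S) | min(R, S) ≥ 3] = (75/62) / (11/31) = 75/22.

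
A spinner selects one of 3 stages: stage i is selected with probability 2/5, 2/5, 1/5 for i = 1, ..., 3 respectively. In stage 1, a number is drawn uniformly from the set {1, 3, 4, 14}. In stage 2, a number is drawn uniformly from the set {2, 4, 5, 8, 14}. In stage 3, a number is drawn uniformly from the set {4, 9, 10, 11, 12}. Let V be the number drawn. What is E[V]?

167/25

E[V | stage 1] = (1+3+4+14)/4 = 11/2.
E[V | stage 2] = (2+4+5+8+14)/5 = 33/5.
E[V | stage 3] = (4+9+10+11+12)/5 = 46/5.
E[V] = (2/5)·(11/2) + (2/5)·(33/5) + (1/5)·(46/5) = 167/25.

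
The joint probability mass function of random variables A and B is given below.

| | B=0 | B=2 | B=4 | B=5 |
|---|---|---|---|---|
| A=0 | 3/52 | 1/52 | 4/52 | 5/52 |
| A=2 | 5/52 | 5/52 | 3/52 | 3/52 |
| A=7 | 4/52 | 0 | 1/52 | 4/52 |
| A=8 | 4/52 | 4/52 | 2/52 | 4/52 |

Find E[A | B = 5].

P(B = 5) = 4/13.
Σ A·P over the event = 0·(5/52) + 2·(3/52) + 7·(4/52) + 8·(4/52) = 33/26.
E[A | B = 5] = (33/26) / (4/13) = 33/8.

33/8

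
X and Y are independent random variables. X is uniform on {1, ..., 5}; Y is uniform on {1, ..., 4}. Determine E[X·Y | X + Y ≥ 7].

Outcomes with X + Y ≥ 7: (3,4), (4,3), (4,4), (5,2), (5,3), (5,4), each with probability 1/20.
E[X·Y | X + Y ≥ 7] = (12 + 12 + 16 + 10 + 15 + 20) / 6 = 85/6.

85/6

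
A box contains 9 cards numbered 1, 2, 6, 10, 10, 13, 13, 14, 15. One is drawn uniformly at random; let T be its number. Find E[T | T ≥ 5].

81/7

P(T ≥ 5) = 7/9.
Σ over the event: 6·1/9 + 10·2/9 + 13·2/9 + 14·1/9 + 15·1/9 = 9.
E[T | T ≥ 5] = (9) / (7/9) = 81/7.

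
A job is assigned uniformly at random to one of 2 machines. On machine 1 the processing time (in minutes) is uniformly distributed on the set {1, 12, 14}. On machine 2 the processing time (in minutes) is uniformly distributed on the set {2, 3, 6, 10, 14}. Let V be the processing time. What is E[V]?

E[V | machine 1] = (1+12+14)/3 = 9.
E[V | machine 2] = (2+3+6+10+14)/5 = 7.
E[V] = (1/2)·(9) + (1/2)·(7) = 8.

8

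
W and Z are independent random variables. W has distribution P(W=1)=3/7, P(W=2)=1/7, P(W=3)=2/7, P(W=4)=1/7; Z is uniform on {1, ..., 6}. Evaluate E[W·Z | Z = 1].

P(Z = 1) = 1/6.
Summing WZ·P(x,y) over outcomes with Z = 1 gives 5/14.
E[W·Z | Z = 1] = (5/14) / (1/6) = 15/7.

15/7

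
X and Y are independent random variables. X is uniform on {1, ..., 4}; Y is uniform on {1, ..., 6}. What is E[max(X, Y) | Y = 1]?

P(Y = 1) = 1/6.
Summing max(X,Y)·P(x,y) over outcomes with Y = 1 gives 5/12.
E[max(X, Y) | Y = 1] = (5/12) / (1/6) = 5/2.

5/2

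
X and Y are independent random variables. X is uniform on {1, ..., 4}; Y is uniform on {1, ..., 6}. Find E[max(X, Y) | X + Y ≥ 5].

9/2

P(X + Y ≥ 5) = 3/4.
Summing max(X,Y)·P(x,y) over outcomes with X + Y ≥ 5 gives 27/8.
E[max(X, Y) | X + Y ≥ 5] = (27/8) / (3/4) = 9/2.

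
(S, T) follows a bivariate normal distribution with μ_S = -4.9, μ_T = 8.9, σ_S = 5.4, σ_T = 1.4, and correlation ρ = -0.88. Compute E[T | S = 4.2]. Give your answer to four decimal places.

For a bivariate normal, E[T | S=x] = μ_T + ρ·(σ_T/σ_S)·(x − μ_S).
E[T | S=4.2] = 8.9 + (-0.88)·(1.4/5.4)·(4.2 − (-4.9)) = 8.9 + (-0.228148)·(9.1) = 6.8239.

6.8239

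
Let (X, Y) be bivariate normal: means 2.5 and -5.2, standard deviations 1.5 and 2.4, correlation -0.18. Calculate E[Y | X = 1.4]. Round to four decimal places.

E[Y | X=x] = μ_Y + ρ(σ_Y/σ_X)(x − μ_X) for jointly normal variables.
E[Y | X=1.4] = -5.2 + (-0.18)·(2.4/1.5)·(1.4 − (2.5)) = -5.2 + (-0.288)·(-1.1) = -4.8832.

-4.8832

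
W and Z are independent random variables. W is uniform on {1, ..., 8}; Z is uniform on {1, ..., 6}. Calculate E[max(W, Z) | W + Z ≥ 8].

173/27

P(W + Z ≥ 8) = 9/16.
Summing max(W,Z)·P(x,y) over outcomes with W + Z ≥ 8 gives 173/48.
E[max(W, Z) | W + Z ≥ 8] = (173/48) / (9/16) = 173/27.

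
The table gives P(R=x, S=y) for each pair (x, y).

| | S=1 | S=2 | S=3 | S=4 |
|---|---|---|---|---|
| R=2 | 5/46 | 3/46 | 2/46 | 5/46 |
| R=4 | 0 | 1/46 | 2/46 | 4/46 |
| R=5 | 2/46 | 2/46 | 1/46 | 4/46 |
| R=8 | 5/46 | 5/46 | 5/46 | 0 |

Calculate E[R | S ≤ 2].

P(S ≤ 2) = 1/2.
Σ R·P over the event = 2·(5/46) + 2·(3/46) + 4·(1/46) + 5·(2/46) + 5·(2/46) + 8·(5/46) + 8·(5/46) = 60/23.
E[R | S ≤ 2] = (60/23) / (1/2) = 120/23.

120/23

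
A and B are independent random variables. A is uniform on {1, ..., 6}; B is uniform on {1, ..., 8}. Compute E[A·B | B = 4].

14

Outcomes with B = 4: (1,4), (2,4), (3,4), (4,4), (5,4), (6,4), each with probability 1/48.
E[A·B | B = 4] = (4 + 8 + 12 + 16 + 20 + 24) / 6 = 14.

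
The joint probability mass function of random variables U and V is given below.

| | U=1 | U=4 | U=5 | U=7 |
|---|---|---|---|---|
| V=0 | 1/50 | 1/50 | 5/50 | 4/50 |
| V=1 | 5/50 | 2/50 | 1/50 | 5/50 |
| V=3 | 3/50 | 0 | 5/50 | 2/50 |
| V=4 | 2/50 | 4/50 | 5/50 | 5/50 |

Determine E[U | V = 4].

P(V = 4) = 8/25.
Summing U·P(U=x,V=y) over the conditioning event gives 39/25.
E[U | V = 4] = (39/25) / (8/25) = 39/8.

39/8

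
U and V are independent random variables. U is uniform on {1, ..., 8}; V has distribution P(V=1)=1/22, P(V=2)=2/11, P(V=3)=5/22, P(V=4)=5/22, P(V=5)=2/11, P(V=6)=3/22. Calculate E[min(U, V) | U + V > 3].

P(U + V > 3) = 85/88.
Summing min(U,V)·P(x,y) over outcomes with U + V > 3 gives 129/44.
E[min(U, V) | U + V > 3] = (129/44) / (85/88) = 258/85.

258/85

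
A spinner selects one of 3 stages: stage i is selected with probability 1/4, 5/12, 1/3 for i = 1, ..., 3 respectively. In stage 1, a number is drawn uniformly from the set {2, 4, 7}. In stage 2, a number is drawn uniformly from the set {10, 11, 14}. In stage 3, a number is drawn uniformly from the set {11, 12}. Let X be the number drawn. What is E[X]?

E[X | stage 1] = (2+4+7)/3 = 13/3.
E[X | stage 2] = (10+11+14)/3 = 35/3.
E[X | stage 3] = (11+12)/2 = 23/2.
By the law of total expectation,
E[X] = (1/4)·(13/3) + (5/12)·(35/3) + (1/3)·(23/2) = 88/9.

88/9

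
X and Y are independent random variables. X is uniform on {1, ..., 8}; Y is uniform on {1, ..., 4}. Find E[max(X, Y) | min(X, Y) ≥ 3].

P(min(X, Y) ≥ 3) = 3/8.
Summing max(X,Y)·P(x,y) over outcomes with min(X, Y) ≥ 3 gives 67/32.
E[max(X, Y) | min(X, Y) ≥ 3] = (67/32) / (3/8) = 67/12.

67/12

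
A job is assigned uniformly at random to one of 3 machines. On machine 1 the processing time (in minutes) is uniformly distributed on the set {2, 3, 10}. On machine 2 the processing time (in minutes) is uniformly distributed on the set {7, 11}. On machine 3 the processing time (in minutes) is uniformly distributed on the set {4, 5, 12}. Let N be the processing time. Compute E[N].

7

E[N | machine 1] = (2+3+10)/3 = 5.
E[N | machine 2] = (7+11)/2 = 9.
E[N | machine 3] = (4+5+12)/3 = 7.
E[N] = (1/3)·(5) + (1/3)·(9) + (1/3)·(7) = 7.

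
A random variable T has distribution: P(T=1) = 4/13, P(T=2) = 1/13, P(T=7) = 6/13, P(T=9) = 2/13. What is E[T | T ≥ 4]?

P(T ≥ 4) = 8/13.
Σ over the event: 7·6/13 + 9·2/13 = 60/13.
E[T | T ≥ 4] = (60/13) / (8/13) = 15/2.

15/2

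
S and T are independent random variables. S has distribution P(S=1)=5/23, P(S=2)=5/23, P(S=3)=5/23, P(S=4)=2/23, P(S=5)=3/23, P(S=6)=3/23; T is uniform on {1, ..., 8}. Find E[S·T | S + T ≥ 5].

2481/154

P(S + T ≥ 5) = 77/92.
Summing ST·P(x,y) over outcomes with S + T ≥ 5 gives 2481/184.
E[S·T | S + T ≥ 5] = (2481/184) / (77/92) = 2481/154.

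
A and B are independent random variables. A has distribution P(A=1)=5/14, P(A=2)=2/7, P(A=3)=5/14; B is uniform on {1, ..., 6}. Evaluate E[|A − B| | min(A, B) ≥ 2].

P(min(A, B) ≥ 2) = 15/28.
Summing |A−B|·P(x,y) over outcomes with min(A, B) ≥ 2 gives 25/28.
E[|A − B| | min(A, B) ≥ 2] = (25/28) / (15/28) = 5/3.

5/3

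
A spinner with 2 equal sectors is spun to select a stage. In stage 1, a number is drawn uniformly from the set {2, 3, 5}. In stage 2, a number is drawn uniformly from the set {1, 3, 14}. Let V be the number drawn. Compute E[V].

E[V | stage 1] = (2+3+5)/3 = 10/3.
E[V | stage 2] = (1+3+14)/3 = 6.
E[V] = (1/2)·(10/3) + (1/2)·(6) = 14/3.

14/3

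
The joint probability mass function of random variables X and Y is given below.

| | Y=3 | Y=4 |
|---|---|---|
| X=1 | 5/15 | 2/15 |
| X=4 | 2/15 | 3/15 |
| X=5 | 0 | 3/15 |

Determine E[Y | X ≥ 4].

15/4

P(X ≥ 4) = 8/15.
Σ Y·P over the event = 3·(2/15) + 4·(3/15) + 4·(3/15) = 2.
E[Y | X ≥ 4] = (2) / (8/15) = 15/4.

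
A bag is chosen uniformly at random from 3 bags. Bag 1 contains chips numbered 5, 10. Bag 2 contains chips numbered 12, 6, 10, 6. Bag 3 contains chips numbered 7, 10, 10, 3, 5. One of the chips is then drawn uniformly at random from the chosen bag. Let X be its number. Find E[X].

E[X | bag 1] = (5+10)/2 = 15/2.
E[X | bag 2] = (12+6+10+6)/4 = 17/2.
E[X | bag 3] = (7+10+10+3+5)/5 = 7.
E[X] = (1/3)·(15/2) + (1/3)·(17/2) + (1/3)·(7) = 23/3.

23/3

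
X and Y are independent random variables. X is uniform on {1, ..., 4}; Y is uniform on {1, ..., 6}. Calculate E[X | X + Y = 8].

Outcomes with X + Y = 8: (2,6), (3,5), (4,4), each with probability 1/24.
E[X | X + Y = 8] = (2 + 3 + 4) / 3 = 3.

3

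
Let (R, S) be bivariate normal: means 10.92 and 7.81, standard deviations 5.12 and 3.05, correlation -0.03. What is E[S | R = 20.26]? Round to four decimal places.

E[S | R=x] = μ_S + ρ(σ_S/σ_R)(x − μ_R) for jointly normal variables.
E[S | R=20.26] = 7.81 + (-0.03)·(3.05/5.12)·(20.26 − (10.92)) = 7.81 + (-0.017871)·(9.34) = 7.6431.

7.6431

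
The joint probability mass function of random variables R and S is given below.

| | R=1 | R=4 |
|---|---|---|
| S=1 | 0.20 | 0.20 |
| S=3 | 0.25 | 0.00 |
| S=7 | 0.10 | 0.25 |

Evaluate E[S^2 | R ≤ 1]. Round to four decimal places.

P(R ≤ 1) = 0.55.
Summing S^2·P(R=x,S=y) over the conditioning event gives 7.35.
E[S^2 | R ≤ 1] = (7.35) / (0.55) = 13.3636.

13.3636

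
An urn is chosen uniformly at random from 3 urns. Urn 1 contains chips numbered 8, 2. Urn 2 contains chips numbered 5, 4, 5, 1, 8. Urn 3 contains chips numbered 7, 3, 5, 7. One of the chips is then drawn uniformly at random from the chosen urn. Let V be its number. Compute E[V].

151/30

E[V | urn 1] = (8+2)/2 = 5.
E[V | urn 2] = (5+4+5+1+8)/5 = 23/5.
E[V | urn 3] = (7+3+5+7)/4 = 11/2.
By the law of total expectation,
E[V] = (1/3)·(5) + (1/3)·(23/5) + (1/3)·(11/2) = 151/30.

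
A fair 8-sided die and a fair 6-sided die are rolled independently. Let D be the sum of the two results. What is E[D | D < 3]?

2

P(D < 3) = 1/48.
Σ over the event: 2·1/48 = 1/24.
E[D | D < 3] = (1/24) / (1/48) = 2.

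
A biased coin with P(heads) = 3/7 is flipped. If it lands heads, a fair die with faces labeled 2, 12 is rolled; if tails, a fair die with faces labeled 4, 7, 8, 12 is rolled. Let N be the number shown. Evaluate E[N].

E[N | heads] = (2+12)/2 = 7.
E[N | tails] = (4+7+8+12)/4 = 31/4.
By the law of total expectation,
E[N] = (3/7)·(7) + (4/7)·(31/4) = 52/7.

52/7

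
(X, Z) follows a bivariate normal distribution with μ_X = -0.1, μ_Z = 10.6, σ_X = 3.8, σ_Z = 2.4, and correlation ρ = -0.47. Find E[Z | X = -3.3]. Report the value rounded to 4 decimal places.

11.5499

For a bivariate normal, E[Z | X=x] = μ_Z + ρ·(σ_Z/σ_X)·(x − μ_X).
E[Z | X=-3.3] = 10.6 + (-0.47)·(2.4/3.8)·(-3.3 − (-0.1)) = 10.6 + (-0.29684)·(-3.2) = 11.5499.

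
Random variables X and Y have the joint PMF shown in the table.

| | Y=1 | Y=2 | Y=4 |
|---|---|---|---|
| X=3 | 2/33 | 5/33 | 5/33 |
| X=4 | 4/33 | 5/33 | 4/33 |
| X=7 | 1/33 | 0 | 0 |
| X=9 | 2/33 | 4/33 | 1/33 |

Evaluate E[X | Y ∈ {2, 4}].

P(Y ∈ {2, 4}) = 8/11.
Summing X·P(X=x,Y=y) over the conditioning event gives 37/11.
E[X | Y ∈ {2, 4}] = (37/11) / (8/11) = 37/8.

37/8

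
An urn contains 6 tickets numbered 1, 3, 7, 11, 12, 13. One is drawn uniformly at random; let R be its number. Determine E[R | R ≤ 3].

P(R ≤ 3) = 1/3.
Σ over the event: 1·1/6 + 3·1/6 = 2/3.
E[R | R ≤ 3] = (2/3) / (1/3) = 2.

2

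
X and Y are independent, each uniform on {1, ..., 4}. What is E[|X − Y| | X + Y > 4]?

P(X + Y > 4) = 5/8.
Summing |X−Y|·P(x,y) over outcomes with X + Y > 4 gives 7/8.
E[|X − Y| | X + Y > 4] = (7/8) / (5/8) = 7/5.

7/5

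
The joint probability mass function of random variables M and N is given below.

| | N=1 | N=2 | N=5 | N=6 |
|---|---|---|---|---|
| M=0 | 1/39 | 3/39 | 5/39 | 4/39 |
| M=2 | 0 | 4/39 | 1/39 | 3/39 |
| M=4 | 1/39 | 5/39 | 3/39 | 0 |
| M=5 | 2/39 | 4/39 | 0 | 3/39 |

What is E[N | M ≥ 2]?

P(M ≥ 2) = 2/3.
Summing N·P(M=x,N=y) over the conditioning event gives 85/39.
E[N | M ≥ 2] = (85/39) / (2/3) = 85/26.

85/26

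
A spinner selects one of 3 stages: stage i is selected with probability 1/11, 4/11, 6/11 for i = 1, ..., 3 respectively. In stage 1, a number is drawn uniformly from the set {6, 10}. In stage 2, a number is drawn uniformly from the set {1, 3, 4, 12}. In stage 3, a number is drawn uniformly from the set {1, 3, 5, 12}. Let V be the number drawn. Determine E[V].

E[V | stage 1] = (6+10)/2 = 8.
E[V | stage 2] = (1+3+4+12)/4 = 5.
E[V | stage 3] = (1+3+5+12)/4 = 21/4.
E[V] = (1/11)·(8) + (4/11)·(5) + (6/11)·(21/4) = 119/22.

119/22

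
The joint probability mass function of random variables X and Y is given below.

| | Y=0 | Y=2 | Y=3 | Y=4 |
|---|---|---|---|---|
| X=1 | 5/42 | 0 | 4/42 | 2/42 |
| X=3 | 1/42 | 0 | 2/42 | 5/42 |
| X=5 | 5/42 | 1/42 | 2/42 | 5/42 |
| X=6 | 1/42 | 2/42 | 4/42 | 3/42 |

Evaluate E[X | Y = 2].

17/3

P(Y = 2) = 1/14.
Σ X·P over the event = 5·(1/42) + 6·(2/42) = 17/42.
E[X | Y = 2] = (17/42) / (1/14) = 17/3.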